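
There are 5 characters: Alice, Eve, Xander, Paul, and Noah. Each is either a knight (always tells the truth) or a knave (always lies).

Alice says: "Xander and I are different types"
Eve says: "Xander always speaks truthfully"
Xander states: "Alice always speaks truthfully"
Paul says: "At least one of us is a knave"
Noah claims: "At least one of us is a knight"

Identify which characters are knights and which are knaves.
Alice is a knave.
Eve is a knave.
Xander is a knave.
Paul is a knight.
Noah is a knight.

Verification:
- Alice (knave) says "Xander and I are different types" - this is FALSE (a lie) because Alice is a knave and Xander is a knave.
- Eve (knave) says "Xander always speaks truthfully" - this is FALSE (a lie) because Xander is a knave.
- Xander (knave) says "Alice always speaks truthfully" - this is FALSE (a lie) because Alice is a knave.
- Paul (knight) says "At least one of us is a knave" - this is TRUE because Alice, Eve, and Xander are knaves.
- Noah (knight) says "At least one of us is a knight" - this is TRUE because Paul and Noah are knights.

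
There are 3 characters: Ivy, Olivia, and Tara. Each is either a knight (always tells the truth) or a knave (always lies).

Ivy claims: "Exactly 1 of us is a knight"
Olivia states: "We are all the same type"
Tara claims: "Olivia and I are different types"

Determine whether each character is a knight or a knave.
Ivy is a knight.
Olivia is a knave.
Tara is a knave.

Verification:
- Ivy (knight) says "Exactly 1 of us is a knight" - this is TRUE because there are 1 knights.
- Olivia (knave) says "We are all the same type" - this is FALSE (a lie) because Ivy is a knight and Olivia and Tara are knaves.
- Tara (knave) says "Olivia and I are different types" - this is FALSE (a lie) because Tara is a knave and Olivia is a knave.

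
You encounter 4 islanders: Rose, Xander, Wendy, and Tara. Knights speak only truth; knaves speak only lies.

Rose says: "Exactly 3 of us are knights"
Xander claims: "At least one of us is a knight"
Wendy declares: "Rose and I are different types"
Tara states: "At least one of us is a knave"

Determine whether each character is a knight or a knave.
Rose is a knave.
Xander is a knight.
Wendy is a knave.
Tara is a knight.

Verification:
- Rose (knave) says "Exactly 3 of us are knights" - this is FALSE (a lie) because there are 2 knights.
- Xander (knight) says "At least one of us is a knight" - this is TRUE because Xander and Tara are knights.
- Wendy (knave) says "Rose and I are different types" - this is FALSE (a lie) because Wendy is a knave and Rose is a knave.
- Tara (knight) says "At least one of us is a knave" - this is TRUE because Rose and Wendy are knaves.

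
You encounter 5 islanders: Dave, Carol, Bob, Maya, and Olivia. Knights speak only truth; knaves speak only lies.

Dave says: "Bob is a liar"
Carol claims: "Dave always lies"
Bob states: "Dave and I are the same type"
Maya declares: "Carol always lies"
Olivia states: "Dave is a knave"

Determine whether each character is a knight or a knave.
Dave is a knight.
Carol is a knave.
Bob is a knave.
Maya is a knight.
Olivia is a knave.

Verification:
- Dave (knight) says "Bob is a liar" - this is TRUE because Bob is a knave.
- Carol (knave) says "Dave always lies" - this is FALSE (a lie) because Dave is a knight.
- Bob (knave) says "Dave and I are the same type" - this is FALSE (a lie) because Bob is a knave and Dave is a knight.
- Maya (knight) says "Carol always lies" - this is TRUE because Carol is a knave.
- Olivia (knave) says "Dave is a knave" - this is FALSE (a lie) because Dave is a knight.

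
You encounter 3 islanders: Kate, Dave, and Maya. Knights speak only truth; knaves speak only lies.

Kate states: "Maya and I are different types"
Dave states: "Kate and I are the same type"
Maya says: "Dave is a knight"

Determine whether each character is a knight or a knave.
Kate is a knight.
Dave is a knave.
Maya is a knave.

Verification:
- Kate (knight) says "Maya and I are different types" - this is TRUE because Kate is a knight and Maya is a knave.
- Dave (knave) says "Kate and I are the same type" - this is FALSE (a lie) because Dave is a knave and Kate is a knight.
- Maya (knave) says "Dave is a knight" - this is FALSE (a lie) because Dave is a knave.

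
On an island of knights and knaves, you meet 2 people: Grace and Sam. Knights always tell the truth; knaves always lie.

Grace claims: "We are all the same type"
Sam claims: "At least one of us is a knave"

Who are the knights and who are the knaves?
Grace is a knave.
Sam is a knight.

Verification:
- Grace (knave) says "We are all the same type" - this is FALSE (a lie) because Sam is a knight and Grace is a knave.
- Sam (knight) says "At least one of us is a knave" - this is TRUE because Grace is a knave.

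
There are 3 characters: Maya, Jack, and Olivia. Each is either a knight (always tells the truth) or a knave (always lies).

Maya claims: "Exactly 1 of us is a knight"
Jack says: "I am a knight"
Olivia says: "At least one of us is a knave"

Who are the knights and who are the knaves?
Maya is a knave.
Jack is a knight.
Olivia is a knight.

Verification:
- Maya (knave) says "Exactly 1 of us is a knight" - this is FALSE (a lie) because there are 2 knights.
- Jack (knight) says "I am a knight" - this is TRUE because Jack is a knight.
- Olivia (knight) says "At least one of us is a knave" - this is TRUE because Maya is a knave.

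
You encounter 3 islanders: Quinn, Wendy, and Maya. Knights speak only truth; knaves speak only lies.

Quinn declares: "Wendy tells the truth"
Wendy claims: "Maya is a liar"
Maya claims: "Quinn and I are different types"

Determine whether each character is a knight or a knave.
Quinn is a knave.
Wendy is a knave.
Maya is a knight.

Verification:
- Quinn (knave) says "Wendy tells the truth" - this is FALSE (a lie) because Wendy is a knave.
- Wendy (knave) says "Maya is a liar" - this is FALSE (a lie) because Maya is a knight.
- Maya (knight) says "Quinn and I are different types" - this is TRUE because Maya is a knight and Quinn is a knave.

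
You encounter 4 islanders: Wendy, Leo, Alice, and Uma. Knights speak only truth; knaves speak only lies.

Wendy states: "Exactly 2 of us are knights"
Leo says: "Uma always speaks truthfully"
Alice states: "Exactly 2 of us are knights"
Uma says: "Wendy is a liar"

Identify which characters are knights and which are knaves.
Wendy is a knight.
Leo is a knave.
Alice is a knight.
Uma is a knave.

Verification:
- Wendy (knight) says "Exactly 2 of us are knights" - this is TRUE because there are 2 knights.
- Leo (knave) says "Uma always speaks truthfully" - this is FALSE (a lie) because Uma is a knave.
- Alice (knight) says "Exactly 2 of us are knights" - this is TRUE because there are 2 knights.
- Uma (knave) says "Wendy is a liar" - this is FALSE (a lie) because Wendy is a knight.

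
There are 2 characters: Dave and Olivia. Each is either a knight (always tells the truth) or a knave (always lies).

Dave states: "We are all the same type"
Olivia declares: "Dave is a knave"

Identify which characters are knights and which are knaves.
Dave is a knave.
Olivia is a knight.

Verification:
- Dave (knave) says "We are all the same type" - this is FALSE (a lie) because Olivia is a knight and Dave is a knave.
- Olivia (knight) says "Dave is a knave" - this is TRUE because Dave is a knave.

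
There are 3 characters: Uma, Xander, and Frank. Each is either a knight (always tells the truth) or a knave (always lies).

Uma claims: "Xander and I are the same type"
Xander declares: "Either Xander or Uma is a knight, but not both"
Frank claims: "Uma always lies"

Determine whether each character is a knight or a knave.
Uma is a knave.
Xander is a knight.
Frank is a knight.

Verification:
- Uma (knave) says "Xander and I are the same type" - this is FALSE (a lie) because Uma is a knave and Xander is a knight.
- Xander (knight) says "Either Xander or Uma is a knight, but not both" - this is TRUE because Xander is a knight and Uma is a knave.
- Frank (knight) says "Uma always lies" - this is TRUE because Uma is a knave.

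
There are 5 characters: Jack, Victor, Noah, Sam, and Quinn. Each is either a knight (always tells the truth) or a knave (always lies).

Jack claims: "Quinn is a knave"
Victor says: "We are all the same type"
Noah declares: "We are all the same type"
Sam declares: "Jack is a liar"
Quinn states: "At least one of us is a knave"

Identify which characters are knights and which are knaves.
Jack is a knave.
Victor is a knave.
Noah is a knave.
Sam is a knight.
Quinn is a knight.

Verification:
- Jack (knave) says "Quinn is a knave" - this is FALSE (a lie) because Quinn is a knight.
- Victor (knave) says "We are all the same type" - this is FALSE (a lie) because Sam and Quinn are knights and Jack, Victor, and Noah are knaves.
- Noah (knave) says "We are all the same type" - this is FALSE (a lie) because Sam and Quinn are knights and Jack, Victor, and Noah are knaves.
- Sam (knight) says "Jack is a liar" - this is TRUE because Jack is a knave.
- Quinn (knight) says "At least one of us is a knave" - this is TRUE because Jack, Victor, and Noah are knaves.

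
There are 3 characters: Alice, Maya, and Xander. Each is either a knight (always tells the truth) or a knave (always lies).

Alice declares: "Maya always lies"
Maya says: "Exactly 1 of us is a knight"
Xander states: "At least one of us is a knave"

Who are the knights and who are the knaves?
Alice is a knight.
Maya is a knave.
Xander is a knight.

Verification:
- Alice (knight) says "Maya always lies" - this is TRUE because Maya is a knave.
- Maya (knave) says "Exactly 1 of us is a knight" - this is FALSE (a lie) because there are 2 knights.
- Xander (knight) says "At least one of us is a knave" - this is TRUE because Maya is a knave.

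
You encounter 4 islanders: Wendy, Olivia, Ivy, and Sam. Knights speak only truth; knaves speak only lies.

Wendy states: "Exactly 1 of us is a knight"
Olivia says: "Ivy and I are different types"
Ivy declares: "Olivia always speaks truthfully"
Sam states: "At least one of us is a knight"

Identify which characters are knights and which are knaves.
Wendy is a knave.
Olivia is a knave.
Ivy is a knave.
Sam is a knave.

Verification:
- Wendy (knave) says "Exactly 1 of us is a knight" - this is FALSE (a lie) because there are 0 knights.
- Olivia (knave) says "Ivy and I are different types" - this is FALSE (a lie) because Olivia is a knave and Ivy is a knave.
- Ivy (knave) says "Olivia always speaks truthfully" - this is FALSE (a lie) because Olivia is a knave.
- Sam (knave) says "At least one of us is a knight" - this is FALSE (a lie) because no one is a knight.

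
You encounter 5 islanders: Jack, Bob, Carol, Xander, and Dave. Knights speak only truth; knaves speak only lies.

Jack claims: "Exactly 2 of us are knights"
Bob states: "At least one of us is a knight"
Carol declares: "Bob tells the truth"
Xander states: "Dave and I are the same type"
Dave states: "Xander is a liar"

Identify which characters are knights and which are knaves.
Jack is a knave.
Bob is a knight.
Carol is a knight.
Xander is a knave.
Dave is a knight.

Verification:
- Jack (knave) says "Exactly 2 of us are knights" - this is FALSE (a lie) because there are 3 knights.
- Bob (knight) says "At least one of us is a knight" - this is TRUE because Bob, Carol, and Dave are knights.
- Carol (knight) says "Bob tells the truth" - this is TRUE because Bob is a knight.
- Xander (knave) says "Dave and I are the same type" - this is FALSE (a lie) because Xander is a knave and Dave is a knight.
- Dave (knight) says "Xander is a liar" - this is TRUE because Xander is a knave.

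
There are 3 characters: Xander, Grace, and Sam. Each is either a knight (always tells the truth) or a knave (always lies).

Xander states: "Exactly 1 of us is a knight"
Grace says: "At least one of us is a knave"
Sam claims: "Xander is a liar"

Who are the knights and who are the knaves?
Xander is a knave.
Grace is a knight.
Sam is a knight.

Verification:
- Xander (knave) says "Exactly 1 of us is a knight" - this is FALSE (a lie) because there are 2 knights.
- Grace (knight) says "At least one of us is a knave" - this is TRUE because Xander is a knave.
- Sam (knight) says "Xander is a liar" - this is TRUE because Xander is a knave.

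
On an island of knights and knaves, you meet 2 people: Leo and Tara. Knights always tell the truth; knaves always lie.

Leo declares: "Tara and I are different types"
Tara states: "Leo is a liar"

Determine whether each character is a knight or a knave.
Leo is a knight.
Tara is a knave.

Verification:
- Leo (knight) says "Tara and I are different types" - this is TRUE because Leo is a knight and Tara is a knave.
- Tara (knave) says "Leo is a liar" - this is FALSE (a lie) because Leo is a knight.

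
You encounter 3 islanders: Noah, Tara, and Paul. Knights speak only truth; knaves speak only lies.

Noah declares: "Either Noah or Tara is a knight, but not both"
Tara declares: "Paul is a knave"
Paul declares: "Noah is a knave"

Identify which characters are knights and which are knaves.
Noah is a knave.
Tara is a knave.
Paul is a knight.

Verification:
- Noah (knave) says "Either Noah or Tara is a knight, but not both" - this is FALSE (a lie) because Noah is a knave and Tara is a knave.
- Tara (knave) says "Paul is a knave" - this is FALSE (a lie) because Paul is a knight.
- Paul (knight) says "Noah is a knave" - this is TRUE because Noah is a knave.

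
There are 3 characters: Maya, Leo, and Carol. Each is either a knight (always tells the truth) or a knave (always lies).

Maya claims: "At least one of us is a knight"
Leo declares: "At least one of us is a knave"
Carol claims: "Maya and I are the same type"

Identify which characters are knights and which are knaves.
Maya is a knight.
Leo is a knight.
Carol is a knave.

Verification:
- Maya (knight) says "At least one of us is a knight" - this is TRUE because Maya and Leo are knights.
- Leo (knight) says "At least one of us is a knave" - this is TRUE because Carol is a knave.
- Carol (knave) says "Maya and I are the same type" - this is FALSE (a lie) because Carol is a knave and Maya is a knight.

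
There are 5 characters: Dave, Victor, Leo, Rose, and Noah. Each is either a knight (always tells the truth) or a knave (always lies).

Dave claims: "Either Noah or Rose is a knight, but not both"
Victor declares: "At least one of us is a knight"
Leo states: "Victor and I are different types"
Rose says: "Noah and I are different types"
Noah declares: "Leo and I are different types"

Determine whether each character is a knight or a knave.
Dave is a knave.
Victor is a knave.
Leo is a knave.
Rose is a knave.
Noah is a knave.

Verification:
- Dave (knave) says "Either Noah or Rose is a knight, but not both" - this is FALSE (a lie) because Noah is a knave and Rose is a knave.
- Victor (knave) says "At least one of us is a knight" - this is FALSE (a lie) because no one is a knight.
- Leo (knave) says "Victor and I are different types" - this is FALSE (a lie) because Leo is a knave and Victor is a knave.
- Rose (knave) says "Noah and I are different types" - this is FALSE (a lie) because Rose is a knave and Noah is a knave.
- Noah (knave) says "Leo and I are different types" - this is FALSE (a lie) because Noah is a knave and Leo is a knave.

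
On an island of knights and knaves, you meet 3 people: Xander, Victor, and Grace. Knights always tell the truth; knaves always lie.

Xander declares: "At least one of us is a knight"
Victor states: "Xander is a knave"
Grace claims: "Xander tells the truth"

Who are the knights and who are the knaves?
Xander is a knight.
Victor is a knave.
Grace is a knight.

Verification:
- Xander (knight) says "At least one of us is a knight" - this is TRUE because Xander and Grace are knights.
- Victor (knave) says "Xander is a knave" - this is FALSE (a lie) because Xander is a knight.
- Grace (knight) says "Xander tells the truth" - this is TRUE because Xander is a knight.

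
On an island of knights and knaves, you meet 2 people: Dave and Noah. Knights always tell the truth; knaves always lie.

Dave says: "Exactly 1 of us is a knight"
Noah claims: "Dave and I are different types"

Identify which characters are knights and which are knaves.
Dave is a knave.
Noah is a knave.

Verification:
- Dave (knave) says "Exactly 1 of us is a knight" - this is FALSE (a lie) because there are 0 knights.
- Noah (knave) says "Dave and I are different types" - this is FALSE (a lie) because Noah is a knave and Dave is a knave.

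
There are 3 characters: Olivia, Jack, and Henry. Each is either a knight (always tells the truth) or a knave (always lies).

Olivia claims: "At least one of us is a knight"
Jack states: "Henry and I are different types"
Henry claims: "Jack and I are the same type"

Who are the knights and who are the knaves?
Olivia is a knight.
Jack is a knight.
Henry is a knave.

Verification:
- Olivia (knight) says "At least one of us is a knight" - this is TRUE because Olivia and Jack are knights.
- Jack (knight) says "Henry and I are different types" - this is TRUE because Jack is a knight and Henry is a knave.
- Henry (knave) says "Jack and I are the same type" - this is FALSE (a lie) because Henry is a knave and Jack is a knight.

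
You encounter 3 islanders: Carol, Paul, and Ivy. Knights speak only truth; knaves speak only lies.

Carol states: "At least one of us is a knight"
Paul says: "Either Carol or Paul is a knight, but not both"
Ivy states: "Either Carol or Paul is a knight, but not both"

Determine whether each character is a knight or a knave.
Carol is a knave.
Paul is a knave.
Ivy is a knave.

Verification:
- Carol (knave) says "At least one of us is a knight" - this is FALSE (a lie) because no one is a knight.
- Paul (knave) says "Either Carol or Paul is a knight, but not both" - this is FALSE (a lie) because Carol is a knave and Paul is a knave.
- Ivy (knave) says "Either Carol or Paul is a knight, but not both" - this is FALSE (a lie) because Carol is a knave and Paul is a knave.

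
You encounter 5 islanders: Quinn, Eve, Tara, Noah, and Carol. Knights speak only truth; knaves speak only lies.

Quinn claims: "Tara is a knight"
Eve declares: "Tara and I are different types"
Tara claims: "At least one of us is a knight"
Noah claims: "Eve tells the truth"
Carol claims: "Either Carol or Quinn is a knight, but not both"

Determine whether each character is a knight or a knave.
Quinn is a knave.
Eve is a knave.
Tara is a knave.
Noah is a knave.
Carol is a knave.

Verification:
- Quinn (knave) says "Tara is a knight" - this is FALSE (a lie) because Tara is a knave.
- Eve (knave) says "Tara and I are different types" - this is FALSE (a lie) because Eve is a knave and Tara is a knave.
- Tara (knave) says "At least one of us is a knight" - this is FALSE (a lie) because no one is a knight.
- Noah (knave) says "Eve tells the truth" - this is FALSE (a lie) because Eve is a knave.
- Carol (knave) says "Either Carol or Quinn is a knight, but not both" - this is FALSE (a lie) because Carol is a knave and Quinn is a knave.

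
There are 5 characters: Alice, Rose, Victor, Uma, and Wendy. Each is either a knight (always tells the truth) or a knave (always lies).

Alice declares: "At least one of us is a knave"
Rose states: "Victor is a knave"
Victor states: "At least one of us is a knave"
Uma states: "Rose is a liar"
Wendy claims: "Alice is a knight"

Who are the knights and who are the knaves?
Alice is a knight.
Rose is a knave.
Victor is a knight.
Uma is a knight.
Wendy is a knight.

Verification:
- Alice (knight) says "At least one of us is a knave" - this is TRUE because Rose is a knave.
- Rose (knave) says "Victor is a knave" - this is FALSE (a lie) because Victor is a knight.
- Victor (knight) says "At least one of us is a knave" - this is TRUE because Rose is a knave.
- Uma (knight) says "Rose is a liar" - this is TRUE because Rose is a knave.
- Wendy (knight) says "Alice is a knight" - this is TRUE because Alice is a knight.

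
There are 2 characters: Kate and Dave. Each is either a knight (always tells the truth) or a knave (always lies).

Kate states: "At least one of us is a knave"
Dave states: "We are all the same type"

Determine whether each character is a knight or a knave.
Kate is a knight.
Dave is a knave.

Verification:
- Kate (knight) says "At least one of us is a knave" - this is TRUE because Dave is a knave.
- Dave (knave) says "We are all the same type" - this is FALSE (a lie) because Kate is a knight and Dave is a knave.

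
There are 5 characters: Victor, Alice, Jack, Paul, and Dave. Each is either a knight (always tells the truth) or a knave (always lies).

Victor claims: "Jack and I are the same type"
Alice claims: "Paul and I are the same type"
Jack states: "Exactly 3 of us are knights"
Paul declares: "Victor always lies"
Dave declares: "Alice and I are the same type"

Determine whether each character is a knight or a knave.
Victor is a knave.
Alice is a knight.
Jack is a knight.
Paul is a knight.
Dave is a knave.

Verification:
- Victor (knave) says "Jack and I are the same type" - this is FALSE (a lie) because Victor is a knave and Jack is a knight.
- Alice (knight) says "Paul and I are the same type" - this is TRUE because Alice is a knight and Paul is a knight.
- Jack (knight) says "Exactly 3 of us are knights" - this is TRUE because there are 3 knights.
- Paul (knight) says "Victor always lies" - this is TRUE because Victor is a knave.
- Dave (knave) says "Alice and I are the same type" - this is FALSE (a lie) because Dave is a knave and Alice is a knight.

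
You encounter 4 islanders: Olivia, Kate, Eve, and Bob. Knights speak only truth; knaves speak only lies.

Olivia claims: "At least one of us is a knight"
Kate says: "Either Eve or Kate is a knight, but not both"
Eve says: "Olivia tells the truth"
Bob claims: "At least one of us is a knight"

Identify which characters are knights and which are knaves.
Olivia is a knave.
Kate is a knave.
Eve is a knave.
Bob is a knave.

Verification:
- Olivia (knave) says "At least one of us is a knight" - this is FALSE (a lie) because no one is a knight.
- Kate (knave) says "Either Eve or Kate is a knight, but not both" - this is FALSE (a lie) because Eve is a knave and Kate is a knave.
- Eve (knave) says "Olivia tells the truth" - this is FALSE (a lie) because Olivia is a knave.
- Bob (knave) says "At least one of us is a knight" - this is FALSE (a lie) because no one is a knight.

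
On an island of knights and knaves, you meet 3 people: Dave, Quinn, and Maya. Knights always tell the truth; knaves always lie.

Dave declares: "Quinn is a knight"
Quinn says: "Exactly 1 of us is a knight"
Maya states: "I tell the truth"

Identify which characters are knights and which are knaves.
Dave is a knave.
Quinn is a knave.
Maya is a knave.

Verification:
- Dave (knave) says "Quinn is a knight" - this is FALSE (a lie) because Quinn is a knave.
- Quinn (knave) says "Exactly 1 of us is a knight" - this is FALSE (a lie) because there are 0 knights.
- Maya (knave) says "I tell the truth" - this is FALSE (a lie) because Maya is a knave.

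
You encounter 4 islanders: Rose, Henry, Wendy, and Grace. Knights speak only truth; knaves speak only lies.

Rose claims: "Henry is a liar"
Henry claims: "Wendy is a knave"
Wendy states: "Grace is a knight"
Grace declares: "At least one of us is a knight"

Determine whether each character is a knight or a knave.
Rose is a knight.
Henry is a knave.
Wendy is a knight.
Grace is a knight.

Verification:
- Rose (knight) says "Henry is a liar" - this is TRUE because Henry is a knave.
- Henry (knave) says "Wendy is a knave" - this is FALSE (a lie) because Wendy is a knight.
- Wendy (knight) says "Grace is a knight" - this is TRUE because Grace is a knight.
- Grace (knight) says "At least one of us is a knight" - this is TRUE because Rose, Wendy, and Grace are knights.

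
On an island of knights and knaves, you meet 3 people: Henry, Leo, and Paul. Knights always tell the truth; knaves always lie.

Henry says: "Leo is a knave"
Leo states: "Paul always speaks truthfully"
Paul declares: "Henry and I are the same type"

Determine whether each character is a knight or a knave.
Henry is a knight.
Leo is a knave.
Paul is a knave.

Verification:
- Henry (knight) says "Leo is a knave" - this is TRUE because Leo is a knave.
- Leo (knave) says "Paul always speaks truthfully" - this is FALSE (a lie) because Paul is a knave.
- Paul (knave) says "Henry and I are the same type" - this is FALSE (a lie) because Paul is a knave and Henry is a knight.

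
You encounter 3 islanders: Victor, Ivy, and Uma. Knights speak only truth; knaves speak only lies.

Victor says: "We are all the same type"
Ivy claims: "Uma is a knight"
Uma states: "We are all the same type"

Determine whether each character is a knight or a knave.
Victor is a knight.
Ivy is a knight.
Uma is a knight.

Verification:
- Victor (knight) says "We are all the same type" - this is TRUE because Victor, Ivy, and Uma are knights.
- Ivy (knight) says "Uma is a knight" - this is TRUE because Uma is a knight.
- Uma (knight) says "We are all the same type" - this is TRUE because Victor, Ivy, and Uma are knights.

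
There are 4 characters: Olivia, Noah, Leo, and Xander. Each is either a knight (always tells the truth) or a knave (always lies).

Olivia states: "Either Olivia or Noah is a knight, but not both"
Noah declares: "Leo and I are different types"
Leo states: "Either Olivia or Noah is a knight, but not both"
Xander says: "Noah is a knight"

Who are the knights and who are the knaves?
Olivia is a knave.
Noah is a knave.
Leo is a knave.
Xander is a knave.

Verification:
- Olivia (knave) says "Either Olivia or Noah is a knight, but not both" - this is FALSE (a lie) because Olivia is a knave and Noah is a knave.
- Noah (knave) says "Leo and I are different types" - this is FALSE (a lie) because Noah is a knave and Leo is a knave.
- Leo (knave) says "Either Olivia or Noah is a knight, but not both" - this is FALSE (a lie) because Olivia is a knave and Noah is a knave.
- Xander (knave) says "Noah is a knight" - this is FALSE (a lie) because Noah is a knave.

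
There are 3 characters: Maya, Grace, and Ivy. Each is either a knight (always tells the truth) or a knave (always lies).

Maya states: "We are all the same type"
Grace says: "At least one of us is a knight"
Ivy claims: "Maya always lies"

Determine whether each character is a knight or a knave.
Maya is a knave.
Grace is a knight.
Ivy is a knight.

Verification:
- Maya (knave) says "We are all the same type" - this is FALSE (a lie) because Grace and Ivy are knights and Maya is a knave.
- Grace (knight) says "At least one of us is a knight" - this is TRUE because Grace and Ivy are knights.
- Ivy (knight) says "Maya always lies" - this is TRUE because Maya is a knave.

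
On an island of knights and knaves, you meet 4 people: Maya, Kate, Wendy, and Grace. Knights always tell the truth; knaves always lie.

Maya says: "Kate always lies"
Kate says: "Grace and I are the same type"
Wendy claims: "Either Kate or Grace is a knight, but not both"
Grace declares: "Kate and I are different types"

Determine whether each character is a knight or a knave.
Maya is a knight.
Kate is a knave.
Wendy is a knight.
Grace is a knight.

Verification:
- Maya (knight) says "Kate always lies" - this is TRUE because Kate is a knave.
- Kate (knave) says "Grace and I are the same type" - this is FALSE (a lie) because Kate is a knave and Grace is a knight.
- Wendy (knight) says "Either Kate or Grace is a knight, but not both" - this is TRUE because Kate is a knave and Grace is a knight.
- Grace (knight) says "Kate and I are different types" - this is TRUE because Grace is a knight and Kate is a knave.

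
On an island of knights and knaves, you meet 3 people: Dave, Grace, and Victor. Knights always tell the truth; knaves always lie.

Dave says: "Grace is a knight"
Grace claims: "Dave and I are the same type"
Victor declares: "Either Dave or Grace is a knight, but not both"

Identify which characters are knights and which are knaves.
Dave is a knight.
Grace is a knight.
Victor is a knave.

Verification:
- Dave (knight) says "Grace is a knight" - this is TRUE because Grace is a knight.
- Grace (knight) says "Dave and I are the same type" - this is TRUE because Grace is a knight and Dave is a knight.
- Victor (knave) says "Either Dave or Grace is a knight, but not both" - this is FALSE (a lie) because Dave is a knight and Grace is a knight.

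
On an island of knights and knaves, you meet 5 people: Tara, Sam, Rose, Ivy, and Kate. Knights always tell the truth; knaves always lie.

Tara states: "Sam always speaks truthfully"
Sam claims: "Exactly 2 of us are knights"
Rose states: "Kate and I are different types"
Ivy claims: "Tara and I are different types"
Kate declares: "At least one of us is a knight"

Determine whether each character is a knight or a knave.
Tara is a knave.
Sam is a knave.
Rose is a knave.
Ivy is a knave.
Kate is a knave.

Verification:
- Tara (knave) says "Sam always speaks truthfully" - this is FALSE (a lie) because Sam is a knave.
- Sam (knave) says "Exactly 2 of us are knights" - this is FALSE (a lie) because there are 0 knights.
- Rose (knave) says "Kate and I are different types" - this is FALSE (a lie) because Rose is a knave and Kate is a knave.
- Ivy (knave) says "Tara and I are different types" - this is FALSE (a lie) because Ivy is a knave and Tara is a knave.
- Kate (knave) says "At least one of us is a knight" - this is FALSE (a lie) because no one is a knight.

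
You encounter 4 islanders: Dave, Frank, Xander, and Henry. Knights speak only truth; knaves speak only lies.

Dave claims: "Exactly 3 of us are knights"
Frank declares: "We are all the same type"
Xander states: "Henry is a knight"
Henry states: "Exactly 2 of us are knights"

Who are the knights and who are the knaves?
Dave is a knave.
Frank is a knave.
Xander is a knight.
Henry is a knight.

Verification:
- Dave (knave) says "Exactly 3 of us are knights" - this is FALSE (a lie) because there are 2 knights.
- Frank (knave) says "We are all the same type" - this is FALSE (a lie) because Xander and Henry are knights and Dave and Frank are knaves.
- Xander (knight) says "Henry is a knight" - this is TRUE because Henry is a knight.
- Henry (knight) says "Exactly 2 of us are knights" - this is TRUE because there are 2 knights.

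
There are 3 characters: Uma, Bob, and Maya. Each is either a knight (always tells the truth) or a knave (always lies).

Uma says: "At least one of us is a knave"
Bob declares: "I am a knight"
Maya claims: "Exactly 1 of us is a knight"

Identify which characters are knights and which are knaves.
Uma is a knight.
Bob is a knight.
Maya is a knave.

Verification:
- Uma (knight) says "At least one of us is a knave" - this is TRUE because Maya is a knave.
- Bob (knight) says "I am a knight" - this is TRUE because Bob is a knight.
- Maya (knave) says "Exactly 1 of us is a knight" - this is FALSE (a lie) because there are 2 knights.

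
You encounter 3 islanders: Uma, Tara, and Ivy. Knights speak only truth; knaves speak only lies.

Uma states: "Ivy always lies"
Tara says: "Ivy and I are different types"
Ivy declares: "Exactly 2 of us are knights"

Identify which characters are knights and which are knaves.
Uma is a knight.
Tara is a knave.
Ivy is a knave.

Verification:
- Uma (knight) says "Ivy always lies" - this is TRUE because Ivy is a knave.
- Tara (knave) says "Ivy and I are different types" - this is FALSE (a lie) because Tara is a knave and Ivy is a knave.
- Ivy (knave) says "Exactly 2 of us are knights" - this is FALSE (a lie) because there are 1 knights.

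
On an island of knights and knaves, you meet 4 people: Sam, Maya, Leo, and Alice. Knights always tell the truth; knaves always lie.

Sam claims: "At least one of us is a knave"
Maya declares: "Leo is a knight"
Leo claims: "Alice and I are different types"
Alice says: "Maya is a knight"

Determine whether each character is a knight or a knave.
Sam is a knight.
Maya is a knave.
Leo is a knave.
Alice is a knave.

Verification:
- Sam (knight) says "At least one of us is a knave" - this is TRUE because Maya, Leo, and Alice are knaves.
- Maya (knave) says "Leo is a knight" - this is FALSE (a lie) because Leo is a knave.
- Leo (knave) says "Alice and I are different types" - this is FALSE (a lie) because Leo is a knave and Alice is a knave.
- Alice (knave) says "Maya is a knight" - this is FALSE (a lie) because Maya is a knave.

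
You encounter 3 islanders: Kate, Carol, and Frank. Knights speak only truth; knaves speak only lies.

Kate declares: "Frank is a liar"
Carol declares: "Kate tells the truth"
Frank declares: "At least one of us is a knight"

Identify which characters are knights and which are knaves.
Kate is a knave.
Carol is a knave.
Frank is a knight.

Verification:
- Kate (knave) says "Frank is a liar" - this is FALSE (a lie) because Frank is a knight.
- Carol (knave) says "Kate tells the truth" - this is FALSE (a lie) because Kate is a knave.
- Frank (knight) says "At least one of us is a knight" - this is TRUE because Frank is a knight.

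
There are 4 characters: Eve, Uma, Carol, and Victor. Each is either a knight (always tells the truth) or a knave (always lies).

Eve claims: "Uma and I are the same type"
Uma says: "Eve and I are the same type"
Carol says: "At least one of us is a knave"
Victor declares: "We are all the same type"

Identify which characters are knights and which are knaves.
Eve is a knight.
Uma is a knight.
Carol is a knight.
Victor is a knave.

Verification:
- Eve (knight) says "Uma and I are the same type" - this is TRUE because Eve is a knight and Uma is a knight.
- Uma (knight) says "Eve and I are the same type" - this is TRUE because Uma is a knight and Eve is a knight.
- Carol (knight) says "At least one of us is a knave" - this is TRUE because Victor is a knave.
- Victor (knave) says "We are all the same type" - this is FALSE (a lie) because Eve, Uma, and Carol are knights and Victor is a knave.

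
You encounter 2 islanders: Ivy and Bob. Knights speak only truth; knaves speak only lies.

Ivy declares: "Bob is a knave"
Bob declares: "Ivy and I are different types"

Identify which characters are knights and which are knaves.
Ivy is a knave.
Bob is a knight.

Verification:
- Ivy (knave) says "Bob is a knave" - this is FALSE (a lie) because Bob is a knight.
- Bob (knight) says "Ivy and I are different types" - this is TRUE because Bob is a knight and Ivy is a knave.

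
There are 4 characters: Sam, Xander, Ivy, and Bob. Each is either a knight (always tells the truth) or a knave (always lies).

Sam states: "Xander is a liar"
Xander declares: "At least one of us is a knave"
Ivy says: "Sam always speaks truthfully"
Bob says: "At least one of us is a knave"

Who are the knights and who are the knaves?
Sam is a knave.
Xander is a knight.
Ivy is a knave.
Bob is a knight.

Verification:
- Sam (knave) says "Xander is a liar" - this is FALSE (a lie) because Xander is a knight.
- Xander (knight) says "At least one of us is a knave" - this is TRUE because Sam and Ivy are knaves.
- Ivy (knave) says "Sam always speaks truthfully" - this is FALSE (a lie) because Sam is a knave.
- Bob (knight) says "At least one of us is a knave" - this is TRUE because Sam and Ivy are knaves.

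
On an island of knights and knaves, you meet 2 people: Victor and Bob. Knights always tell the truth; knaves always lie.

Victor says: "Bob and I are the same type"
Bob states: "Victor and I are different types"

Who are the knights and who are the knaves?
Victor is a knave.
Bob is a knight.

Verification:
- Victor (knave) says "Bob and I are the same type" - this is FALSE (a lie) because Victor is a knave and Bob is a knight.
- Bob (knight) says "Victor and I are different types" - this is TRUE because Bob is a knight and Victor is a knave.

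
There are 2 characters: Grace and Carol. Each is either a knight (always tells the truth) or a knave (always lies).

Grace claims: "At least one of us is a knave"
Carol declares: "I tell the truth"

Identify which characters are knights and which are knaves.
Grace is a knight.
Carol is a knave.

Verification:
- Grace (knight) says "At least one of us is a knave" - this is TRUE because Carol is a knave.
- Carol (knave) says "I tell the truth" - this is FALSE (a lie) because Carol is a knave.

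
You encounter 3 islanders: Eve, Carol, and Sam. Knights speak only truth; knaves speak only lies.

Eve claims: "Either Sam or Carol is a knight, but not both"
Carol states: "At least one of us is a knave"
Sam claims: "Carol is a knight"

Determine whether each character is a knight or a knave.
Eve is a knave.
Carol is a knight.
Sam is a knight.

Verification:
- Eve (knave) says "Either Sam or Carol is a knight, but not both" - this is FALSE (a lie) because Sam is a knight and Carol is a knight.
- Carol (knight) says "At least one of us is a knave" - this is TRUE because Eve is a knave.
- Sam (knight) says "Carol is a knight" - this is TRUE because Carol is a knight.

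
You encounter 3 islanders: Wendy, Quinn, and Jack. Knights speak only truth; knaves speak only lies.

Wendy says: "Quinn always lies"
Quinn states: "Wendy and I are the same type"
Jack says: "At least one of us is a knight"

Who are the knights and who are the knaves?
Wendy is a knight.
Quinn is a knave.
Jack is a knight.

Verification:
- Wendy (knight) says "Quinn always lies" - this is TRUE because Quinn is a knave.
- Quinn (knave) says "Wendy and I are the same type" - this is FALSE (a lie) because Quinn is a knave and Wendy is a knight.
- Jack (knight) says "At least one of us is a knight" - this is TRUE because Wendy and Jack are knights.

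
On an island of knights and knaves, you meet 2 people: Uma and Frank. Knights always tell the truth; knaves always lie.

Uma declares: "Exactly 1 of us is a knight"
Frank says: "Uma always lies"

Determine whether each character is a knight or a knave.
Uma is a knight.
Frank is a knave.

Verification:
- Uma (knight) says "Exactly 1 of us is a knight" - this is TRUE because there are 1 knights.
- Frank (knave) says "Uma always lies" - this is FALSE (a lie) because Uma is a knight.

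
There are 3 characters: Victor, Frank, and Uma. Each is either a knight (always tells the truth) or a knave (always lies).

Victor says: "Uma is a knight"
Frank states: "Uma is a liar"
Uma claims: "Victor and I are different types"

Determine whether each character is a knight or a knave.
Victor is a knave.
Frank is a knight.
Uma is a knave.

Verification:
- Victor (knave) says "Uma is a knight" - this is FALSE (a lie) because Uma is a knave.
- Frank (knight) says "Uma is a liar" - this is TRUE because Uma is a knave.
- Uma (knave) says "Victor and I are different types" - this is FALSE (a lie) because Uma is a knave and Victor is a knave.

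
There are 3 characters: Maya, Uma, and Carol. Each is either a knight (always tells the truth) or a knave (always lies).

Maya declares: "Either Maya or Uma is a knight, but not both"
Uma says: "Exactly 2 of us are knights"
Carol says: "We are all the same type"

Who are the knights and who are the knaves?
Maya is a knight.
Uma is a knave.
Carol is a knave.

Verification:
- Maya (knight) says "Either Maya or Uma is a knight, but not both" - this is TRUE because Maya is a knight and Uma is a knave.
- Uma (knave) says "Exactly 2 of us are knights" - this is FALSE (a lie) because there are 1 knights.
- Carol (knave) says "We are all the same type" - this is FALSE (a lie) because Maya is a knight and Uma and Carol are knaves.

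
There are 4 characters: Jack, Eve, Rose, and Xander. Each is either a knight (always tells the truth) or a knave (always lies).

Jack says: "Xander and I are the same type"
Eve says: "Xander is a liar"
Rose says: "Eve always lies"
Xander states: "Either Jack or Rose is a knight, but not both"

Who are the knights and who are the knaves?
Jack is a knave.
Eve is a knave.
Rose is a knight.
Xander is a knight.

Verification:
- Jack (knave) says "Xander and I are the same type" - this is FALSE (a lie) because Jack is a knave and Xander is a knight.
- Eve (knave) says "Xander is a liar" - this is FALSE (a lie) because Xander is a knight.
- Rose (knight) says "Eve always lies" - this is TRUE because Eve is a knave.
- Xander (knight) says "Either Jack or Rose is a knight, but not both" - this is TRUE because Jack is a knave and Rose is a knight.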